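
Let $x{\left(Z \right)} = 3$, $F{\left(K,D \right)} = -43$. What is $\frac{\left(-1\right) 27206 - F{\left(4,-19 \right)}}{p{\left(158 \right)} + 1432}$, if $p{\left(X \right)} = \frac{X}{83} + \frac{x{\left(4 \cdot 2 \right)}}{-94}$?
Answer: $- \frac{211925726}{11187067} \approx -18.944$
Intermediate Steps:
$p{\left(X \right)} = - \frac{3}{94} + \frac{X}{83}$ ($p{\left(X \right)} = \frac{X}{83} + \frac{3}{-94} = X \frac{1}{83} + 3 \left(- \frac{1}{94}\right) = \frac{X}{83} - \frac{3}{94} = - \frac{3}{94} + \frac{X}{83}$)
$\frac{\left(-1\right) 27206 - F{\left(4,-19 \right)}}{p{\left(158 \right)} + 1432} = \frac{\left(-1\right) 27206 - -43}{\left(- \frac{3}{94} + \frac{1}{83} \cdot 158\right) + 1432} = \frac{-27206 + 43}{\left(- \frac{3}{94} + \frac{158}{83}\right) + 1432} = - \frac{27163}{\frac{14603}{7802} + 1432} = - \frac{27163}{\frac{11187067}{7802}} = \left(-27163\right) \frac{7802}{11187067} = - \frac{211925726}{11187067}$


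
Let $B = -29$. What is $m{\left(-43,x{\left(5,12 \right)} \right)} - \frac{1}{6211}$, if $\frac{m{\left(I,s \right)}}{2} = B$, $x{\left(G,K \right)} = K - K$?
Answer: $- \frac{360239}{6211} \approx -58.0$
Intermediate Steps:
$x{\left(G,K \right)} = 0$
$m{\left(I,s \right)} = -58$ ($m{\left(I,s \right)} = 2 \left(-29\right) = -58$)
$m{\left(-43,x{\left(5,12 \right)} \right)} - \frac{1}{6211} = -58 - \frac{1}{6211} = - \frac{360239}{6211}$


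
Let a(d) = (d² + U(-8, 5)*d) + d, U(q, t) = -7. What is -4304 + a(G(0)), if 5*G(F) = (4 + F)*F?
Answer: -4304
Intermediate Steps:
G(F) = F*(4 + F)/5 (G(F) = ((4 + F)*F)/5 = (F*(4 + F))/5 = F*(4 + F)/5)
a(d) = d² - 6*d (a(d) = (d² - 7*d) + d = d² - 6*d)
-4304 + a(G(0)) = -4304 + ((⅕)*0*(4 + 0))*(-6 + (⅕)*0*(4 + 0)) = -4304 + ((⅕)*0*4)*(-6 + (⅕)*0*4) = -4304 + 0*(-6 + 0) = -4304 + 0*(-6) = -4304 + 0 = -4304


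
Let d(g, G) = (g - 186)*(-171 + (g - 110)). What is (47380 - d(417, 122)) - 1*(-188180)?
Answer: 204144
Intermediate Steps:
d(g, G) = (-281 + g)*(-186 + g) (d(g, G) = (-186 + g)*(-171 + (-110 + g)) = (-186 + g)*(-281 + g) = (-281 + g)*(-186 + g))
(47380 - d(417, 122)) - 1*(-188180) = (47380 - (52266 + 417² - 467*417)) - 1*(-188180) = (47380 - (52266 + 173889 - 194739)) + 188180 = (47380 - 1*31416) + 188180 = (47380 - 31416) + 188180 = 15964 + 188180 = 204144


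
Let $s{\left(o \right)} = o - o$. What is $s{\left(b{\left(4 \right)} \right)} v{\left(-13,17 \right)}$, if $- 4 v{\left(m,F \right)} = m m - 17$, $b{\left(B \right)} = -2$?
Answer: $0$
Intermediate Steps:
$v{\left(m,F \right)} = \frac{17}{4} - \frac{m^{2}}{4}$ ($v{\left(m,F \right)} = - \frac{m m - 17}{4} = - \frac{m^{2} - 17}{4} = - \frac{-17 + m^{2}}{4} = \frac{17}{4} - \frac{m^{2}}{4}$)
$s{\left(o \right)} = 0$
$s{\left(b{\left(4 \right)} \right)} v{\left(-13,17 \right)} = 0 \left(\frac{17}{4} - \frac{\left(-13\right)^{2}}{4}\right) = 0 \left(\frac{17}{4} - \frac{169}{4}\right) = 0 \left(-38\right) = 0$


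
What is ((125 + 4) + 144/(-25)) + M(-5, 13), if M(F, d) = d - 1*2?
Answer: 3356/25 ≈ 134.24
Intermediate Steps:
M(F, d) = -2 + d (M(F, d) = d - 2 = -2 + d)
((125 + 4) + 144/(-25)) + M(-5, 13) = ((125 + 4) + 144/(-25)) + (-2 + 13) = (129 + 144*(-1/25)) + 11 = (129 - 144/25) + 11 = 3081/25 + 11 = 3356/25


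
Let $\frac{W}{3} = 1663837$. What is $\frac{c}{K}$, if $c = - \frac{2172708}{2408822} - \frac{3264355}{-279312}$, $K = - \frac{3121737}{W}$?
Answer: $- \frac{6036722357946530509}{350057482373069328} \approx -17.245$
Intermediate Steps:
$W = 4991511$ ($W = 3 \cdot 1663837 = 4991511$)
$K = - \frac{1040579}{1663837}$ ($K = - \frac{3121737}{4991511} = \left(-3121737\right) \frac{1}{4991511} = - \frac{1040579}{1663837} \approx -0.62541$)
$c = \frac{3628193361457}{336406445232}$ ($c = \left(-2172708\right) \frac{1}{2408822} - - \frac{3264355}{279312} = - \frac{1086354}{1204411} + \frac{3264355}{279312} = \frac{3628193361457}{336406445232} \approx 10.785$)
$\frac{c}{K} = \frac{3628193361457}{336406445232 \left(- \frac{1040579}{1663837}\right)} = \frac{3628193361457}{336406445232} \left(- \frac{1663837}{1040579}\right) = - \frac{6036722357946530509}{350057482373069328}$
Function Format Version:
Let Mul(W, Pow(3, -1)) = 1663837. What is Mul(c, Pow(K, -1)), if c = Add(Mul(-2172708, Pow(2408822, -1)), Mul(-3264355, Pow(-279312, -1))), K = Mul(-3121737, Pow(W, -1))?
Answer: Rational(-6036722357946530509, 350057482373069328) ≈ -17.245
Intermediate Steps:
W = 4991511 (W = Mul(3, 1663837) = 4991511)
K = Rational(-1040579, 1663837) (K = Mul(-3121737, Pow(4991511, -1)) = Mul(-3121737, Rational(1, 4991511)) = Rational(-1040579, 1663837) ≈ -0.62541)
c = Rational(3628193361457, 336406445232) (c = Add(Mul(-2172708, Rational(1, 2408822)), Mul(-3264355, Rational(-1, 279312))) = Add(Rational(-1086354, 1204411), Rational(3264355, 279312)) = Rational(3628193361457, 336406445232) ≈ 10.785)
Mul(c, Pow(K, -1)) = Mul(Rational(3628193361457, 336406445232), Pow(Rational(-1040579, 1663837), -1)) = Mul(Rational(3628193361457, 336406445232), Rational(-1663837, 1040579)) = Rational(-6036722357946530509, 350057482373069328)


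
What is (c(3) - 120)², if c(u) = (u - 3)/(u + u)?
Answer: 14400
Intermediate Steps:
c(u) = (-3 + u)/(2*u) (c(u) = (-3 + u)/((2*u)) = (-3 + u)*(1/(2*u)) = (-3 + u)/(2*u))
(c(3) - 120)² = ((½)*(-3 + 3)/3 - 120)² = ((½)*(⅓)*0 - 120)² = (0 - 120)² = (-120)² = 14400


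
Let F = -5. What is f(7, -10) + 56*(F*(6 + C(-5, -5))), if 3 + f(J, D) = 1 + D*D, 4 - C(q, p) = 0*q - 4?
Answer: -3822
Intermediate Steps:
C(q, p) = 8 (C(q, p) = 4 - (0*q - 4) = 4 - (0 - 4) = 4 - 1*(-4) = 4 + 4 = 8)
f(J, D) = -2 + D² (f(J, D) = -3 + (1 + D*D) = -3 + (1 + D²) = -2 + D²)
f(7, -10) + 56*(F*(6 + C(-5, -5))) = (-2 + (-10)²) + 56*(-5*(6 + 8)) = (-2 + 100) + 56*(-5*14) = 98 + 56*(-70) = 98 - 3920 = -3822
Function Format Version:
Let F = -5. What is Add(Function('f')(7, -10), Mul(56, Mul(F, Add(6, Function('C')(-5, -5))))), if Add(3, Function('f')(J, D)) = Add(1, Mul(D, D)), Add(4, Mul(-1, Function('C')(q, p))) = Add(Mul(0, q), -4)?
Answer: -3822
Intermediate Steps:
Function('C')(q, p) = 8 (Function('C')(q, p) = Add(4, Mul(-1, Add(Mul(0, q), -4))) = Add(4, Mul(-1, Add(0, -4))) = Add(4, Mul(-1, -4)) = Add(4, 4) = 8)
Function('f')(J, D) = Add(-2, Pow(D, 2)) (Function('f')(J, D) = Add(-3, Add(1, Mul(D, D))) = Add(-3, Add(1, Pow(D, 2))) = Add(-2, Pow(D, 2)))
Add(Function('f')(7, -10), Mul(56, Mul(F, Add(6, Function('C')(-5, -5))))) = Add(Add(-2, Pow(-10, 2)), Mul(56, Mul(-5, Add(6, 8)))) = Add(Add(-2, 100), Mul(56, Mul(-5, 14))) = Add(98, Mul(56, -70)) = Add(98, -3920) = -3822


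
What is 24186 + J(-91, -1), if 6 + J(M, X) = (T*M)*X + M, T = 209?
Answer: 43108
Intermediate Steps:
J(M, X) = -6 + M + 209*M*X (J(M, X) = -6 + ((209*M)*X + M) = -6 + (209*M*X + M) = -6 + (M + 209*M*X) = -6 + M + 209*M*X)
24186 + J(-91, -1) = 24186 + (-6 - 91 + 209*(-91)*(-1)) = 24186 + (-6 - 91 + 19019) = 24186 + 18922 = 43108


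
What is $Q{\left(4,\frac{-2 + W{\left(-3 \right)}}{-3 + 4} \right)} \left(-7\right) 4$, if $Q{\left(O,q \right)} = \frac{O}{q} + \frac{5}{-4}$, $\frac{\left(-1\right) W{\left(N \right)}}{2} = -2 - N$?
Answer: $63$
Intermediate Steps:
$W{\left(N \right)} = 4 + 2 N$ ($W{\left(N \right)} = - 2 \left(-2 - N\right) = 4 + 2 N$)
$Q{\left(O,q \right)} = - \frac{5}{4} + \frac{O}{q}$ ($Q{\left(O,q \right)} = \frac{O}{q} + 5 \left(- \frac{1}{4}\right) = \frac{O}{q} - \frac{5}{4} = - \frac{5}{4} + \frac{O}{q}$)
$Q{\left(4,\frac{-2 + W{\left(-3 \right)}}{-3 + 4} \right)} \left(-7\right) 4 = \left(- \frac{5}{4} + \frac{4}{\left(-2 + \left(4 + 2 \left(-3\right)\right)\right) \frac{1}{-3 + 4}}\right) \left(-7\right) 4 = \left(- \frac{5}{4} + \frac{4}{\left(-2 + \left(4 - 6\right)\right) 1^{-1}}\right) \left(-7\right) 4 = \left(- \frac{5}{4} + \frac{4}{\left(-2 - 2\right) 1}\right) \left(-7\right) 4 = \left(- \frac{5}{4} + \frac{4}{\left(-4\right) 1}\right) \left(-7\right) 4 = \left(- \frac{5}{4} + \frac{4}{-4}\right) \left(-7\right) 4 = \left(- \frac{5}{4} + 4 \left(- \frac{1}{4}\right)\right) \left(-7\right) 4 = \left(- \frac{5}{4} - 1\right) \left(-7\right) 4 = \left(- \frac{9}{4}\right) \left(-7\right) 4 = \frac{63}{4} \cdot 4 = 63$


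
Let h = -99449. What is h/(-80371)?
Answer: 99449/80371 ≈ 1.2374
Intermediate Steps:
h/(-80371) = -99449/(-80371) = -99449*(-1/80371) = 99449/80371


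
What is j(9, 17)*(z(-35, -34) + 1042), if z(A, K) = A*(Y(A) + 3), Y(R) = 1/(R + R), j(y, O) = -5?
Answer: -9375/2 ≈ -4687.5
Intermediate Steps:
Y(R) = 1/(2*R)
z(A, K) = A*(3 + 1/(2*A)) (z(A, K) = A*(1/(2*A) + 3) = A*(3 + 1/(2*A)))
j(9, 17)*(z(-35, -34) + 1042) = -5*((½ + 3*(-35)) + 1042) = -5*((½ - 105) + 1042) = -5*(-209/2 + 1042) = -5*1875/2 = -9375/2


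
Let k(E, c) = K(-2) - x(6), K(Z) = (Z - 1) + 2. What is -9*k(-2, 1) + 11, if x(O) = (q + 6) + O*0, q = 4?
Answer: 110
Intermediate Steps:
K(Z) = 1 + Z (K(Z) = (-1 + Z) + 2 = 1 + Z)
x(O) = 10 (x(O) = (4 + 6) + O*0 = 10 + 0 = 10)
k(E, c) = -11 (k(E, c) = (1 - 2) - 1*10 = -1 - 10 = -11)
-9*k(-2, 1) + 11 = -9*(-11) + 11 = 99 + 11 = 110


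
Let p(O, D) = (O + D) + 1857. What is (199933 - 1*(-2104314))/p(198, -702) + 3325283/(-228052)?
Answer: 47362638995/28050396 ≈ 1688.5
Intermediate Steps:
p(O, D) = 1857 + D + O (p(O, D) = (D + O) + 1857 = 1857 + D + O)
(199933 - 1*(-2104314))/p(198, -702) + 3325283/(-228052) = (199933 - 1*(-2104314))/(1857 - 702 + 198) + 3325283/(-228052) = (199933 + 2104314)/1353 + 3325283*(-1/228052) = 2304247*(1/1353) - 3325283/228052 = 209477/123 - 3325283/228052 = 47362638995/28050396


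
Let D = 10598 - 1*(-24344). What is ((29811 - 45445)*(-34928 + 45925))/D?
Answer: -85963549/17471 ≈ -4920.4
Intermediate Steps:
D = 34942 (D = 10598 + 24344 = 34942)
((29811 - 45445)*(-34928 + 45925))/D = ((29811 - 45445)*(-34928 + 45925))/34942 = -15634*10997*(1/34942) = -171927098*1/34942 = -85963549/17471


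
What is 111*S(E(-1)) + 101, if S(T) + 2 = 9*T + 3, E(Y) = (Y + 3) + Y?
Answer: 1211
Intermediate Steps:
E(Y) = 3 + 2*Y (E(Y) = (3 + Y) + Y = 3 + 2*Y)
S(T) = 1 + 9*T (S(T) = -2 + (9*T + 3) = -2 + (3 + 9*T) = 1 + 9*T)
111*S(E(-1)) + 101 = 111*(1 + 9*(3 + 2*(-1))) + 101 = 111*(1 + 9*(3 - 2)) + 101 = 111*(1 + 9*1) + 101 = 111*(1 + 9) + 101 = 111*10 + 101 = 1110 + 101 = 1211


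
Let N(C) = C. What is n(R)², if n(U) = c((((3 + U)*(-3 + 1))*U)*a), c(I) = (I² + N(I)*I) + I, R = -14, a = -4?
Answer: 9222640134400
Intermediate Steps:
c(I) = I + 2*I² (c(I) = (I² + I*I) + I = (I² + I²) + I = 2*I² + I = I + 2*I²)
n(U) = -4*U*(1 - 8*U*(-6 - 2*U))*(-6 - 2*U) (n(U) = ((((3 + U)*(-3 + 1))*U)*(-4))*(1 + 2*((((3 + U)*(-3 + 1))*U)*(-4))) = ((((3 + U)*(-2))*U)*(-4))*(1 + 2*((((3 + U)*(-2))*U)*(-4))) = (((-6 - 2*U)*U)*(-4))*(1 + 2*(((-6 - 2*U)*U)*(-4))) = ((U*(-6 - 2*U))*(-4))*(1 + 2*((U*(-6 - 2*U))*(-4))) = (-4*U*(-6 - 2*U))*(1 + 2*(-4*U*(-6 - 2*U))) = (-4*U*(-6 - 2*U))*(1 - 8*U*(-6 - 2*U)) = -4*U*(1 - 8*U*(-6 - 2*U))*(-6 - 2*U))
n(R)² = (8*(-14)*(1 + 16*(-14)*(3 - 14))*(3 - 14))² = (8*(-14)*(1 + 16*(-14)*(-11))*(-11))² = (8*(-14)*(1 + 2464)*(-11))² = (8*(-14)*2465*(-11))² = 3036880² = 9222640134400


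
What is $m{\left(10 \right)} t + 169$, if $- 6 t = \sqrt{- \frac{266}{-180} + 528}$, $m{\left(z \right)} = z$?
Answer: $169 - \frac{\sqrt{476530}}{18} \approx 130.65$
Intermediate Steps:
$t = - \frac{\sqrt{476530}}{180}$ ($t = - \frac{\sqrt{- \frac{266}{-180} + 528}}{6} = - \frac{\sqrt{\left(-266\right) \left(- \frac{1}{180}\right) + 528}}{6} = - \frac{\sqrt{\frac{133}{90} + 528}}{6} = - \frac{\sqrt{\frac{47653}{90}}}{6} = - \frac{\frac{1}{30} \sqrt{476530}}{6} = - \frac{\sqrt{476530}}{180} \approx -3.8351$)
$m{\left(10 \right)} t + 169 = 10 \left(- \frac{\sqrt{476530}}{180}\right) + 169 = - \frac{\sqrt{476530}}{18} + 169 = 169 - \frac{\sqrt{476530}}{18}$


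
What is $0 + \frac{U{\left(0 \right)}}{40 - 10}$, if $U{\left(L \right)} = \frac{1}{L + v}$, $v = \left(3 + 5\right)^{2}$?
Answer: $\frac{1}{1920} \approx 0.00052083$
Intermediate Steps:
$v = 64$ ($v = 8^{2} = 64$)
$U{\left(L \right)} = \frac{1}{64 + L}$ ($U{\left(L \right)} = \frac{1}{L + 64} = \frac{1}{64 + L}$)
$0 + \frac{U{\left(0 \right)}}{40 - 10} = 0 + \frac{1}{\left(64 + 0\right) \left(40 - 10\right)} = 0 + \frac{1}{64 \cdot 30} = 0 + \frac{1}{64} \cdot \frac{1}{30} = 0 + \frac{1}{1920} = \frac{1}{1920}$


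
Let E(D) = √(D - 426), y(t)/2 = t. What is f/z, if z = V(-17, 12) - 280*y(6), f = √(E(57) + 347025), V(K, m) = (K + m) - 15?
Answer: -√(347025 + 3*I*√41)/3380 ≈ -0.17429 - 4.8238e-6*I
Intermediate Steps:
y(t) = 2*t
V(K, m) = -15 + K + m
E(D) = √(-426 + D)
f = √(347025 + 3*I*√41) (f = √(√(-426 + 57) + 347025) = √(√(-369) + 347025) = √(3*I*√41 + 347025) = √(347025 + 3*I*√41) ≈ 589.09 + 0.016*I)
z = -3380 (z = (-15 - 17 + 12) - 560*6 = -20 - 280*12 = -20 - 3360 = -3380)
f/z = √(347025 + 3*I*√41)/(-3380) = √(347025 + 3*I*√41)*(-1/3380) = -√(347025 + 3*I*√41)/3380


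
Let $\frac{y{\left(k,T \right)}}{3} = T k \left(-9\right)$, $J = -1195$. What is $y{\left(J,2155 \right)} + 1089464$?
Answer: $70620539$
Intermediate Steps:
$y{\left(k,T \right)} = - 27 T k$ ($y{\left(k,T \right)} = 3 T k \left(-9\right) = 3 \left(- 9 T k\right) = - 27 T k$)
$y{\left(J,2155 \right)} + 1089464 = \left(-27\right) 2155 \left(-1195\right) + 1089464 = 69531075 + 1089464 = 70620539$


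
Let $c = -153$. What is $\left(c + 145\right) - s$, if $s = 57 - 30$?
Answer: $-35$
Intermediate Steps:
$s = 27$
$\left(c + 145\right) - s = \left(-153 + 145\right) - 27 = -8 - 27 = -35$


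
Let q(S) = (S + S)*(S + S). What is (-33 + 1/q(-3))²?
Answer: 1408969/1296 ≈ 1087.2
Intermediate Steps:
q(S) = 4*S² (q(S) = (2*S)*(2*S) = 4*S²)
(-33 + 1/q(-3))² = (-33 + 1/(4*(-3)²))² = (-33 + 1/(4*9))² = (-33 + 1/36)² = (-1187/36)² = 1408969/1296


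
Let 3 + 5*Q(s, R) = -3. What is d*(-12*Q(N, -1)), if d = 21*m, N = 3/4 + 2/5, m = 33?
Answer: 49896/5 ≈ 9979.2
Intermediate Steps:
N = 23/20 (N = 3*(1/4) + 2*(1/5) = 3/4 + 2/5 = 23/20 ≈ 1.1500)
Q(s, R) = -6/5 (Q(s, R) = -3/5 + (1/5)*(-3) = -3/5 - 3/5 = -6/5)
d = 693 (d = 21*33 = 693)
d*(-12*Q(N, -1)) = 693*(-12*(-6/5)) = 693*(72/5) = 49896/5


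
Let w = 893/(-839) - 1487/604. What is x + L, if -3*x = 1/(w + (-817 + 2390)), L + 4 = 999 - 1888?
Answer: -2130716964173/2386020669 ≈ -893.00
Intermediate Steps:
w = -1786965/506756 (w = 893*(-1/839) - 1487*1/604 = -893/839 - 1487/604 = -1786965/506756 ≈ -3.5263)
L = -893 (L = -4 + (999 - 1888) = -4 - 889 = -893)
x = -506756/2386020669 (x = -1/(3*(-1786965/506756 + (-817 + 2390))) = -1/(3*(-1786965/506756 + 1573)) = -1/(3*795340223/506756) = -⅓*506756/795340223 = -506756/2386020669 ≈ -0.00021239)
x + L = -506756/2386020669 - 893 = -2130716964173/2386020669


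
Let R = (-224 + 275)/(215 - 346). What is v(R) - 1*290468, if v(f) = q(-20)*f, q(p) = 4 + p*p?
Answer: -38071912/131 ≈ -2.9063e+5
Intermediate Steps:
q(p) = 4 + p²
R = -51/131 (R = 51/(-131) = 51*(-1/131) = -51/131 ≈ -0.38931)
v(f) = 404*f (v(f) = (4 + (-20)²)*f = (4 + 400)*f = 404*f)
v(R) - 1*290468 = 404*(-51/131) - 1*290468 = -20604/131 - 290468 = -38071912/131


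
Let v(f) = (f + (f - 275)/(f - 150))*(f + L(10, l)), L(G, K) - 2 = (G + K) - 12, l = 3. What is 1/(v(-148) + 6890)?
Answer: 298/8386965 ≈ 3.5531e-5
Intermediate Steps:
L(G, K) = -10 + G + K (L(G, K) = 2 + ((G + K) - 12) = 2 + (-12 + G + K) = -10 + G + K)
v(f) = (3 + f)*(f + (-275 + f)/(-150 + f)) (v(f) = (f + (f - 275)/(f - 150))*(f + (-10 + 10 + 3)) = (f + (-275 + f)/(-150 + f))*(f + 3) = (f + (-275 + f)/(-150 + f))*(3 + f) = (3 + f)*(f + (-275 + f)/(-150 + f)))
1/(v(-148) + 6890) = 1/((-825 + (-148)**3 - 722*(-148) - 146*(-148)**2)/(-150 - 148) + 6890) = 1/((-825 - 3241792 + 106856 - 146*21904)/(-298) + 6890) = 1/(-(-825 - 3241792 + 106856 - 3197984)/298 + 6890) = 1/(-1/298*(-6333745) + 6890) = 1/(6333745/298 + 6890) = 1/(8386965/298) = 298/8386965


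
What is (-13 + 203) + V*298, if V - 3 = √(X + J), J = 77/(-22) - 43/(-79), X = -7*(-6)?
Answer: 1084 + 149*√974702/79 ≈ 2946.1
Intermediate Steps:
X = 42
J = -467/158 (J = 77*(-1/22) - 43*(-1/79) = -7/2 + 43/79 = -467/158 ≈ -2.9557)
V = 3 + √974702/158 (V = 3 + √(42 - 467/158) = 3 + √(6169/158) = 3 + √974702/158 ≈ 9.2486)
(-13 + 203) + V*298 = (-13 + 203) + (3 + √974702/158)*298 = 190 + (894 + 149*√974702/79) = 1084 + 149*√974702/79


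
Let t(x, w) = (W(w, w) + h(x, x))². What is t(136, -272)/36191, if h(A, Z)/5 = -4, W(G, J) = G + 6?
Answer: 81796/36191 ≈ 2.2601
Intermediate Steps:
W(G, J) = 6 + G
h(A, Z) = -20 (h(A, Z) = 5*(-4) = -20)
t(x, w) = (-14 + w)² (t(x, w) = ((6 + w) - 20)² = (-14 + w)²)
t(136, -272)/36191 = (-14 - 272)²/36191 = (-286)²*(1/36191) = 81796*(1/36191) = 81796/36191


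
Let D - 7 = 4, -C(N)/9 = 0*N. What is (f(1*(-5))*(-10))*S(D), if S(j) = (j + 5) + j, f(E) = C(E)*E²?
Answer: 0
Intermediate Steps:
C(N) = 0 (C(N) = -0*N = -9*0 = 0)
D = 11 (D = 7 + 4 = 11)
f(E) = 0 (f(E) = 0*E² = 0)
S(j) = 5 + 2*j (S(j) = (5 + j) + j = 5 + 2*j)
(f(1*(-5))*(-10))*S(D) = (0*(-10))*(5 + 2*11) = 0*(5 + 22) = 0*27 = 0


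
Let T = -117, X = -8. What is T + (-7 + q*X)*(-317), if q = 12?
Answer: 32534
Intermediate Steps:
T + (-7 + q*X)*(-317) = -117 + (-7 + 12*(-8))*(-317) = -117 + (-7 - 96)*(-317) = -117 - 103*(-317) = -117 + 32651 = 32534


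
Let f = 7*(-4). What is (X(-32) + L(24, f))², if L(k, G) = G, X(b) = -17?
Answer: 2025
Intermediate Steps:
f = -28
(X(-32) + L(24, f))² = (-17 - 28)² = (-45)² = 2025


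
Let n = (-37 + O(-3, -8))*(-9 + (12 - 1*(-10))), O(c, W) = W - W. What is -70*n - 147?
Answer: 33523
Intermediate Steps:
O(c, W) = 0
n = -481 (n = (-37 + 0)*(-9 + (12 - 1*(-10))) = -37*(-9 + (12 + 10)) = -37*(-9 + 22) = -37*13 = -481)
-70*n - 147 = -70*(-481) - 147 = 33670 - 147 = 33523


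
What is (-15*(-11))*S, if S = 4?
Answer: 660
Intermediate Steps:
(-15*(-11))*S = -15*(-11)*4 = 165*4 = 660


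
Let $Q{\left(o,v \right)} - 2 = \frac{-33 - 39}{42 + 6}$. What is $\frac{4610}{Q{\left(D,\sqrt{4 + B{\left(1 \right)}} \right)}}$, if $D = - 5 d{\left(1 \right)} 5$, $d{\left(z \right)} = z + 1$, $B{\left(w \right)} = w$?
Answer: $9220$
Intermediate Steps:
$d{\left(z \right)} = 1 + z$
$D = -50$ ($D = - 5 \left(1 + 1\right) 5 = \left(-5\right) 2 \cdot 5 = \left(-10\right) 5 = -50$)
$Q{\left(o,v \right)} = \frac{1}{2}$ ($Q{\left(o,v \right)} = 2 + \frac{-33 - 39}{42 + 6} = 2 - \frac{72}{48} = 2 - \frac{3}{2} = \frac{1}{2}$)
$\frac{4610}{Q{\left(D,\sqrt{4 + B{\left(1 \right)}} \right)}} = 4610 \frac{1}{\frac{1}{2}} = 4610 \cdot 2 = 9220$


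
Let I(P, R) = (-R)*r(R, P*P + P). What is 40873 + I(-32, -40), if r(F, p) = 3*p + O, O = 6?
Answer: 160153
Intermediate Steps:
r(F, p) = 6 + 3*p (r(F, p) = 3*p + 6 = 6 + 3*p)
I(P, R) = -R*(6 + 3*P + 3*P**2) (I(P, R) = (-R)*(6 + 3*(P*P + P)) = (-R)*(6 + 3*(P**2 + P)) = (-R)*(6 + 3*(P + P**2)) = (-R)*(6 + (3*P + 3*P**2)) = (-R)*(6 + 3*P + 3*P**2) = -R*(6 + 3*P + 3*P**2))
40873 + I(-32, -40) = 40873 - 3*(-40)*(2 - 32*(1 - 32)) = 40873 - 3*(-40)*(2 - 32*(-31)) = 40873 - 3*(-40)*(2 + 992) = 40873 - 3*(-40)*994 = 40873 + 119280 = 160153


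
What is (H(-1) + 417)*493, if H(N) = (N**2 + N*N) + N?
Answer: 206074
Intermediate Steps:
H(N) = N + 2*N**2 (H(N) = (N**2 + N**2) + N = 2*N**2 + N = N + 2*N**2)
(H(-1) + 417)*493 = (-(1 + 2*(-1)) + 417)*493 = (-(1 - 2) + 417)*493 = (-1*(-1) + 417)*493 = (1 + 417)*493 = 418*493 = 206074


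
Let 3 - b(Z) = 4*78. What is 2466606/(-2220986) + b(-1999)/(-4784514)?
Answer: -1966804109135/1771056435134 ≈ -1.1105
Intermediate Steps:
b(Z) = -309 (b(Z) = 3 - 4*78 = 3 - 1*312 = 3 - 312 = -309)
2466606/(-2220986) + b(-1999)/(-4784514) = 2466606/(-2220986) - 309/(-4784514) = 2466606*(-1/2220986) - 309*(-1/4784514) = -1233303/1110493 + 103/1594838 = -1966804109135/1771056435134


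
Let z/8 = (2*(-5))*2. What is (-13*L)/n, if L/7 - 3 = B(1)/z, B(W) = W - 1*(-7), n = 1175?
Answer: -5369/23500 ≈ -0.22847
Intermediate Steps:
z = -160 (z = 8*((2*(-5))*2) = 8*(-10*2) = 8*(-20) = -160)
B(W) = 7 + W (B(W) = W + 7 = 7 + W)
L = 413/20 (L = 21 + 7*((7 + 1)/(-160)) = 21 + 7*(8*(-1/160)) = 21 + 7*(-1/20) = 21 - 7/20 = 413/20 ≈ 20.650)
(-13*L)/n = -13*413/20/1175 = -5369/20*1/1175 = -5369/23500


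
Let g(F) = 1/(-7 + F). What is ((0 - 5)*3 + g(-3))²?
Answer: 22801/100 ≈ 228.01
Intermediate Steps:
((0 - 5)*3 + g(-3))² = ((0 - 5)*3 + 1/(-7 - 3))² = (-5*3 + 1/(-10))² = (-15 - ⅒)² = (-151/10)² = 22801/100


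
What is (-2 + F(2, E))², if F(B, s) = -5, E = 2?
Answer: 49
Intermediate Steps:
(-2 + F(2, E))² = (-2 - 5)² = (-7)² = 49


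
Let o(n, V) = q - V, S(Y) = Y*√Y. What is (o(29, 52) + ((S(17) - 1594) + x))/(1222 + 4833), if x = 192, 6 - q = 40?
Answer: -1488/6055 + 17*√17/6055 ≈ -0.23417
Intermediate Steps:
q = -34 (q = 6 - 1*40 = 6 - 40 = -34)
S(Y) = Y^(3/2)
o(n, V) = -34 - V
(o(29, 52) + ((S(17) - 1594) + x))/(1222 + 4833) = ((-34 - 1*52) + ((17^(3/2) - 1594) + 192))/(1222 + 4833) = ((-34 - 52) + ((17*√17 - 1594) + 192))/6055 = (-86 + ((-1594 + 17*√17) + 192))*(1/6055) = (-86 + (-1402 + 17*√17))*(1/6055) = (-1488 + 17*√17)*(1/6055) = -1488/6055 + 17*√17/6055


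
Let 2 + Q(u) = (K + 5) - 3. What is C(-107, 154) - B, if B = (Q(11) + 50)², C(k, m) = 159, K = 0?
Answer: -2341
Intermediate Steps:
Q(u) = 0 (Q(u) = -2 + ((0 + 5) - 3) = -2 + (5 - 3) = -2 + 2 = 0)
B = 2500 (B = (0 + 50)² = 50² = 2500)
C(-107, 154) - B = 159 - 1*2500 = 159 - 2500 = -2341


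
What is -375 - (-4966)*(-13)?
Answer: -64933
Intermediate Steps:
-375 - (-4966)*(-13) = -375 - 191*338 = -375 - 64558 = -64933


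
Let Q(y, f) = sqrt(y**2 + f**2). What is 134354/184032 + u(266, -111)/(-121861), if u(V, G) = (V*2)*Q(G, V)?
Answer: 67177/92016 - 532*sqrt(83077)/121861 ≈ -0.52825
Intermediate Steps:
Q(y, f) = sqrt(f**2 + y**2)
u(V, G) = 2*V*sqrt(G**2 + V**2) (u(V, G) = (V*2)*sqrt(V**2 + G**2) = (2*V)*sqrt(G**2 + V**2) = 2*V*sqrt(G**2 + V**2))
134354/184032 + u(266, -111)/(-121861) = 134354/184032 + (2*266*sqrt((-111)**2 + 266**2))/(-121861) = 134354*(1/184032) + (2*266*sqrt(12321 + 70756))*(-1/121861) = 67177/92016 + (2*266*sqrt(83077))*(-1/121861) = 67177/92016 + (532*sqrt(83077))*(-1/121861) = 67177/92016 - 532*sqrt(83077)/121861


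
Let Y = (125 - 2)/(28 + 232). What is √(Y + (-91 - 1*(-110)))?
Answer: √329095/130 ≈ 4.4128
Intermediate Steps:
Y = 123/260 ≈ 0.47308
√(Y + (-91 - 1*(-110))) = √(123/260 + (-91 - 1*(-110))) = √(123/260 + (-91 + 110)) = √(123/260 + 19) = √(5063/260) = √329095/130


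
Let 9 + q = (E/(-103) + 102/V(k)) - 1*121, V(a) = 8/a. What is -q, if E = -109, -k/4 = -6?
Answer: -18237/103 ≈ -177.06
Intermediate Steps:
k = 24 (k = -4*(-6) = 24)
q = 18237/103 (q = -9 + ((-109/(-103) + 102/((8/24))) - 1*121) = -9 + ((-109*(-1/103) + 102/((8*(1/24)))) - 121) = -9 + ((109/103 + 102/(⅓)) - 121) = -9 + ((109/103 + 102*3) - 121) = -9 + ((109/103 + 306) - 121) = -9 + (31627/103 - 121) = -9 + 19164/103 = 18237/103 ≈ 177.06)
-q = -1*18237/103 = -18237/103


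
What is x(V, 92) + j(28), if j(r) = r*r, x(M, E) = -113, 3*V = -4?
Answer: 671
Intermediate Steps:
V = -4/3 (V = (⅓)*(-4) = -4/3 ≈ -1.3333)
j(r) = r²
x(V, 92) + j(28) = -113 + 28² = -113 + 784 = 671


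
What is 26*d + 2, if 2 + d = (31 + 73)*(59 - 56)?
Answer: 8062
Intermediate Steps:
d = 310 (d = -2 + (31 + 73)*(59 - 56) = -2 + 104*3 = -2 + 312 = 310)
26*d + 2 = 26*310 + 2 = 8060 + 2 = 8062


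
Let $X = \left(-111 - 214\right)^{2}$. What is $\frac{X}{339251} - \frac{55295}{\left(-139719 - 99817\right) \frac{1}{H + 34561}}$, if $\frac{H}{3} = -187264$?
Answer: $- \frac{899112717539945}{7387529776} \approx -1.2171 \cdot 10^{5}$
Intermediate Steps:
$H = -561792$ ($H = 3 \left(-187264\right) = -561792$)
$X = 105625$ ($X = \left(-325\right)^{2} = 105625$)
$\frac{X}{339251} - \frac{55295}{\left(-139719 - 99817\right) \frac{1}{H + 34561}} = \frac{105625}{339251} - \frac{55295}{\left(-139719 - 99817\right) \frac{1}{-561792 + 34561}} = 105625 \cdot \frac{1}{339251} - \frac{55295}{\left(-239536\right) \frac{1}{-527231}} = \frac{105625}{339251} - \frac{55295}{\left(-239536\right) \left(- \frac{1}{527231}\right)} = \frac{105625}{339251} - \frac{55295}{\frac{239536}{527231}} = \frac{105625}{339251} - \frac{29153238145}{239536} = - \frac{899112717539945}{7387529776}$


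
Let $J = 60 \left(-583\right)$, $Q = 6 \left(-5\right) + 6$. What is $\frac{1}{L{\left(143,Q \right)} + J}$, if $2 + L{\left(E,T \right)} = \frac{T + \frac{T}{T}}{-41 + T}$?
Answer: $- \frac{65}{2273807} \approx -2.8586 \cdot 10^{-5}$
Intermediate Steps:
$Q = -24$ ($Q = -30 + 6 = -24$)
$L{\left(E,T \right)} = -2 + \frac{1 + T}{-41 + T}$ ($L{\left(E,T \right)} = -2 + \frac{T + \frac{T}{T}}{-41 + T} = -2 + \frac{T + 1}{-41 + T} = -2 + \frac{1 + T}{-41 + T}$)
$J = -34980$
$\frac{1}{L{\left(143,Q \right)} + J} = \frac{1}{\frac{83 - -24}{-41 - 24} - 34980} = \frac{1}{\frac{83 + 24}{-65} - 34980} = \frac{1}{\left(- \frac{1}{65}\right) 107 - 34980} = \frac{1}{- \frac{107}{65} - 34980} = \frac{1}{- \frac{2273807}{65}} = - \frac{65}{2273807}$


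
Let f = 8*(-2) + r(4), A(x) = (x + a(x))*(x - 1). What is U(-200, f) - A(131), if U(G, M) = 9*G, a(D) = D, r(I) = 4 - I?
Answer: -35860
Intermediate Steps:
A(x) = 2*x*(-1 + x) (A(x) = (x + x)*(x - 1) = (2*x)*(-1 + x) = 2*x*(-1 + x))
f = -16 (f = 8*(-2) + (4 - 1*4) = -16 + (4 - 4) = -16 + 0 = -16)
U(-200, f) - A(131) = 9*(-200) - 2*131*(-1 + 131) = -1800 - 2*131*130 = -1800 - 1*34060 = -1800 - 34060 = -35860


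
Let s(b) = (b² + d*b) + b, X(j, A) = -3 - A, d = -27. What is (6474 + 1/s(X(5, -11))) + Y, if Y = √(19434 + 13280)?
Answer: 932255/144 + √32714 ≈ 6654.9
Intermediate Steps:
Y = √32714 ≈ 180.87
s(b) = b² - 26*b (s(b) = (b² - 27*b) + b = b² - 26*b)
(6474 + 1/s(X(5, -11))) + Y = (6474 + 1/((-3 - 1*(-11))*(-26 + (-3 - 1*(-11))))) + √32714 = (6474 + 1/((-3 + 11)*(-26 + (-3 + 11)))) + √32714 = (6474 + 1/(8*(-26 + 8))) + √32714 = (6474 + 1/(8*(-18))) + √32714 = (6474 + 1/(-144)) + √32714 = (6474 - 1/144) + √32714 = 932255/144 + √32714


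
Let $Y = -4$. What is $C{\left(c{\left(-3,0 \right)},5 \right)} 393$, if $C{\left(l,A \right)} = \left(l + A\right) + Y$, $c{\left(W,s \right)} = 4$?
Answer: $1965$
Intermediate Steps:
$C{\left(l,A \right)} = -4 + A + l$ ($C{\left(l,A \right)} = \left(l + A\right) - 4 = \left(A + l\right) - 4 = -4 + A + l$)
$C{\left(c{\left(-3,0 \right)},5 \right)} 393 = \left(-4 + 5 + 4\right) 393 = 5 \cdot 393 = 1965$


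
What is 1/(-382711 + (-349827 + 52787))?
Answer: -1/679751 ≈ -1.4711e-6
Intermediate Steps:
1/(-382711 + (-349827 + 52787)) = 1/(-382711 - 297040) = 1/(-679751) = -1/679751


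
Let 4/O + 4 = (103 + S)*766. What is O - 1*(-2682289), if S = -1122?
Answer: 1046841068629/390279 ≈ 2.6823e+6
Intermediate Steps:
O = -2/390279 (O = 4/(-4 + (103 - 1122)*766) = 4/(-4 - 1019*766) = 4/(-4 - 780554) = 4/(-780558) = 4*(-1/780558) = -2/390279 ≈ -5.1245e-6)
O - 1*(-2682289) = -2/390279 - 1*(-2682289) = -2/390279 + 2682289 = 1046841068629/390279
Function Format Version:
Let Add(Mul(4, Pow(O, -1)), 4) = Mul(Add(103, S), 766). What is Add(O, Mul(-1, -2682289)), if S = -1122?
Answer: Rational(1046841068629, 390279) ≈ 2.6823e+6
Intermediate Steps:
O = Rational(-2, 390279) (O = Mul(4, Pow(Add(-4, Mul(Add(103, -1122), 766)), -1)) = Mul(4, Pow(Add(-4, Mul(-1019, 766)), -1)) = Mul(4, Pow(Add(-4, -780554), -1)) = Mul(4, Pow(-780558, -1)) = Mul(4, Rational(-1, 780558)) = Rational(-2, 390279) ≈ -5.1245e-6)
Add(O, Mul(-1, -2682289)) = Add(Rational(-2, 390279), Mul(-1, -2682289)) = Add(Rational(-2, 390279), 2682289) = Rational(1046841068629, 390279)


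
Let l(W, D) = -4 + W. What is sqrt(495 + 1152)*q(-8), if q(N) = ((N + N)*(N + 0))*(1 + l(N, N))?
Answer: -4224*sqrt(183) ≈ -57141.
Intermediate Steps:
q(N) = 2*N**2*(-3 + N) (q(N) = ((N + N)*(N + 0))*(1 + (-4 + N)) = ((2*N)*N)*(-3 + N) = (2*N**2)*(-3 + N) = 2*N**2*(-3 + N))
sqrt(495 + 1152)*q(-8) = sqrt(495 + 1152)*(2*(-8)**2*(-3 - 8)) = sqrt(1647)*(2*64*(-11)) = (3*sqrt(183))*(-1408) = -4224*sqrt(183)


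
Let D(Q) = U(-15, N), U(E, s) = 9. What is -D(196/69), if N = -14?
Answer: -9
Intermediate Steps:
D(Q) = 9
-D(196/69) = -1*9 = -9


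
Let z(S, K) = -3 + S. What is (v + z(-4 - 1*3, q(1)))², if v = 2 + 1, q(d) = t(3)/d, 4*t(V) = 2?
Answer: 49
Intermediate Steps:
t(V) = ½ (t(V) = (¼)*2 = ½)
q(d) = 1/(2*d)
v = 3
(v + z(-4 - 1*3, q(1)))² = (3 + (-3 + (-4 - 1*3)))² = (3 + (-3 + (-4 - 3)))² = (3 + (-3 - 7))² = (3 - 10)² = (-7)² = 49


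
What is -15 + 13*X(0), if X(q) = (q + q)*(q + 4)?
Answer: -15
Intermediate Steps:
X(q) = 2*q*(4 + q) (X(q) = (2*q)*(4 + q) = 2*q*(4 + q))
-15 + 13*X(0) = -15 + 13*(2*0*(4 + 0)) = -15 + 13*(2*0*4) = -15 + 13*0 = -15 + 0 = -15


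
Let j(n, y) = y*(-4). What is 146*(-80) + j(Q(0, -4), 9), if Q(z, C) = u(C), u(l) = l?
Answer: -11716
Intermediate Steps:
Q(z, C) = C
j(n, y) = -4*y
146*(-80) + j(Q(0, -4), 9) = 146*(-80) - 4*9 = -11680 - 36 = -11716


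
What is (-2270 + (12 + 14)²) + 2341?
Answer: 747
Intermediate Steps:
(-2270 + (12 + 14)²) + 2341 = (-2270 + 26²) + 2341 = (-2270 + 676) + 2341 = -1594 + 2341 = 747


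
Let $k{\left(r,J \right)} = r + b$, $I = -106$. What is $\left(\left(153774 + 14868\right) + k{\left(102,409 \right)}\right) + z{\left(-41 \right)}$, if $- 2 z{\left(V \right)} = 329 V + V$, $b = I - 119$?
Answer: $175284$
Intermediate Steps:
$b = -225$ ($b = -106 - 119 = -225$)
$z{\left(V \right)} = - 165 V$ ($z{\left(V \right)} = - \frac{329 V + V}{2} = - \frac{330 V}{2} = - 165 V$)
$k{\left(r,J \right)} = -225 + r$ ($k{\left(r,J \right)} = r - 225 = -225 + r$)
$\left(\left(153774 + 14868\right) + k{\left(102,409 \right)}\right) + z{\left(-41 \right)} = \left(\left(153774 + 14868\right) + \left(-225 + 102\right)\right) - -6765 = \left(168642 - 123\right) + 6765 = 168519 + 6765 = 175284$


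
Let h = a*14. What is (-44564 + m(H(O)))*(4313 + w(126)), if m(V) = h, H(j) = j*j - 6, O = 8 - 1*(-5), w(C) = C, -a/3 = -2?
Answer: -197446720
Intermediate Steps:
a = 6 (a = -3*(-2) = 6)
h = 84 (h = 6*14 = 84)
O = 13 (O = 8 + 5 = 13)
H(j) = -6 + j**2 (H(j) = j**2 - 6 = -6 + j**2)
m(V) = 84
(-44564 + m(H(O)))*(4313 + w(126)) = (-44564 + 84)*(4313 + 126) = -44480*4439 = -197446720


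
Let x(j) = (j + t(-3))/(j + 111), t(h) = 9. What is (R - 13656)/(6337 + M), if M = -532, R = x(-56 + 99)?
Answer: -1051486/446985 ≈ -2.3524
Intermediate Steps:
x(j) = (9 + j)/(111 + j) (x(j) = (j + 9)/(j + 111) = (9 + j)/(111 + j))
R = 26/77 (R = (9 + (-56 + 99))/(111 + (-56 + 99)) = (9 + 43)/(111 + 43) = 52/154 = (1/154)*52 = 26/77 ≈ 0.33766)
(R - 13656)/(6337 + M) = (26/77 - 13656)/(6337 - 532) = -1051486/77/5805 = -1051486/77*1/5805 = -1051486/446985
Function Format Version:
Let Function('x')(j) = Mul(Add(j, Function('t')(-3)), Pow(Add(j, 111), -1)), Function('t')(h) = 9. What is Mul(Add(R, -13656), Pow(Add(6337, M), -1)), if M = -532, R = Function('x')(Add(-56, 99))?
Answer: Rational(-1051486, 446985) ≈ -2.3524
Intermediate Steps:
Function('x')(j) = Mul(Pow(Add(111, j), -1), Add(9, j)) (Function('x')(j) = Mul(Add(j, 9), Pow(Add(j, 111), -1)) = Mul(Add(9, j), Pow(Add(111, j), -1)) = Mul(Pow(Add(111, j), -1), Add(9, j)))
R = Rational(26, 77) (R = Mul(Pow(Add(111, Add(-56, 99)), -1), Add(9, Add(-56, 99))) = Mul(Pow(Add(111, 43), -1), Add(9, 43)) = Mul(Pow(154, -1), 52) = Mul(Rational(1, 154), 52) = Rational(26, 77) ≈ 0.33766)
Mul(Add(R, -13656), Pow(Add(6337, M), -1)) = Mul(Add(Rational(26, 77), -13656), Pow(Add(6337, -532), -1)) = Mul(Rational(-1051486, 77), Pow(5805, -1)) = Mul(Rational(-1051486, 77), Rational(1, 5805)) = Rational(-1051486, 446985)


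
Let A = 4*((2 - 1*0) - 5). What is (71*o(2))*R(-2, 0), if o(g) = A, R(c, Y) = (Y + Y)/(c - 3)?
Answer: 0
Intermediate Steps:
R(c, Y) = 2*Y/(-3 + c) (R(c, Y) = (2*Y)/(-3 + c) = 2*Y/(-3 + c))
A = -12 (A = 4*((2 + 0) - 5) = 4*(2 - 5) = 4*(-3) = -12)
o(g) = -12
(71*o(2))*R(-2, 0) = (71*(-12))*(2*0/(-3 - 2)) = -1704*0/(-5) = -1704*0*(-1)/5 = -852*0 = 0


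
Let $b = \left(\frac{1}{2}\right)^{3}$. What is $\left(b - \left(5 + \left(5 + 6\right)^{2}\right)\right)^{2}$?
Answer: $\frac{1014049}{64} \approx 15845.0$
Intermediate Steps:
$b = \frac{1}{8}$ ($b = \left(\frac{1}{2}\right)^{3} = \frac{1}{8} \approx 0.125$)
$\left(b - \left(5 + \left(5 + 6\right)^{2}\right)\right)^{2} = \left(\frac{1}{8} - \left(5 + \left(5 + 6\right)^{2}\right)\right)^{2} = \left(\frac{1}{8} - 126\right)^{2} = \left(- \frac{1007}{8}\right)^{2} = \frac{1014049}{64}$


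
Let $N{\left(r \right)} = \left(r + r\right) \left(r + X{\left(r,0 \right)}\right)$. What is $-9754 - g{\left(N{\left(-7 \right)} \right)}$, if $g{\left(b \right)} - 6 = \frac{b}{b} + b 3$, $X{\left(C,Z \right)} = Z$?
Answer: $-10055$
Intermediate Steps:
$N{\left(r \right)} = 2 r^{2}$ ($N{\left(r \right)} = \left(r + r\right) \left(r + 0\right) = 2 r r = 2 r^{2}$)
$g{\left(b \right)} = 7 + 3 b$ ($g{\left(b \right)} = 6 + \left(\frac{b}{b} + b 3\right) = 6 + \left(1 + 3 b\right) = 7 + 3 b$)
$-9754 - g{\left(N{\left(-7 \right)} \right)} = -9754 - \left(7 + 3 \cdot 2 \left(-7\right)^{2}\right) = -9754 - \left(7 + 3 \cdot 2 \cdot 49\right) = -9754 - \left(7 + 3 \cdot 98\right) = -9754 - \left(7 + 294\right) = -9754 - 301 = -10055$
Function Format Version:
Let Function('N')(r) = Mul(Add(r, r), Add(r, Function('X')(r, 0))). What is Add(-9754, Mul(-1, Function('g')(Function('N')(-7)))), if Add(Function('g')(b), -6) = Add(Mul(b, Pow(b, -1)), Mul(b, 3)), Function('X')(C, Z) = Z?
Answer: -10055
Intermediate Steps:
Function('N')(r) = Mul(2, Pow(r, 2)) (Function('N')(r) = Mul(Add(r, r), Add(r, 0)) = Mul(Mul(2, r), r) = Mul(2, Pow(r, 2)))
Function('g')(b) = Add(7, Mul(3, b)) (Function('g')(b) = Add(6, Add(Mul(b, Pow(b, -1)), Mul(b, 3))) = Add(6, Add(1, Mul(3, b))) = Add(7, Mul(3, b)))
Add(-9754, Mul(-1, Function('g')(Function('N')(-7)))) = Add(-9754, Mul(-1, Add(7, Mul(3, Mul(2, Pow(-7, 2)))))) = Add(-9754, Mul(-1, Add(7, Mul(3, Mul(2, 49))))) = Add(-9754, Mul(-1, Add(7, Mul(3, 98)))) = Add(-9754, Mul(-1, Add(7, 294))) = Add(-9754, Mul(-1, 301)) = Add(-9754, -301) = -10055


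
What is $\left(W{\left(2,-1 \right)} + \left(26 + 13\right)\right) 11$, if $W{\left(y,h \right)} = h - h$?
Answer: $429$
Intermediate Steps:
$W{\left(y,h \right)} = 0$
$\left(W{\left(2,-1 \right)} + \left(26 + 13\right)\right) 11 = \left(0 + \left(26 + 13\right)\right) 11 = \left(0 + 39\right) 11 = 39 \cdot 11 = 429$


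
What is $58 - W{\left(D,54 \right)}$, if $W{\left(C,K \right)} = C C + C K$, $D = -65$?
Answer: $-657$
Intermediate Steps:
$W{\left(C,K \right)} = C^{2} + C K$
$58 - W{\left(D,54 \right)} = 58 - - 65 \left(-65 + 54\right) = 58 - \left(-65\right) \left(-11\right) = 58 - 715 = -657$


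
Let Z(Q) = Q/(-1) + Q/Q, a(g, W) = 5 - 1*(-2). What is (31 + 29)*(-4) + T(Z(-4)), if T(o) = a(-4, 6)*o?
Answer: -205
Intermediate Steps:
a(g, W) = 7 (a(g, W) = 5 + 2 = 7)
Z(Q) = 1 - Q (Z(Q) = Q*(-1) + 1 = -Q + 1 = 1 - Q)
T(o) = 7*o
(31 + 29)*(-4) + T(Z(-4)) = (31 + 29)*(-4) + 7*(1 - 1*(-4)) = 60*(-4) + 7*(1 + 4) = -240 + 7*5 = -240 + 35 = -205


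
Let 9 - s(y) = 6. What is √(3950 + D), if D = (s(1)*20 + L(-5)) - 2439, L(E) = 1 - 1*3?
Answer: √1569 ≈ 39.611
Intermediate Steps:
L(E) = -2 (L(E) = 1 - 3 = -2)
s(y) = 3 (s(y) = 9 - 1*6 = 9 - 6 = 3)
D = -2381 (D = (3*20 - 2) - 2439 = (60 - 2) - 2439 = 58 - 2439 = -2381)
√(3950 + D) = √(3950 - 2381) = √1569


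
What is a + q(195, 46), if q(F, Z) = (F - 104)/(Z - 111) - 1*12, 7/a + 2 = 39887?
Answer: -534452/39885 ≈ -13.400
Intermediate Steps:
a = 7/39885 (a = 7/(-2 + 39887) = 7/39885 ≈ 0.00017550)
q(F, Z) = -12 + (-104 + F)/(-111 + Z) (q(F, Z) = (-104 + F)/(-111 + Z) - 12 = -12 + (-104 + F)/(-111 + Z))
a + q(195, 46) = 7/39885 + (1228 + 195 - 12*46)/(-111 + 46) = 7/39885 + (1228 + 195 - 552)/(-65) = 7/39885 - 1/65*871 = 7/39885 - 67/5 = -534452/39885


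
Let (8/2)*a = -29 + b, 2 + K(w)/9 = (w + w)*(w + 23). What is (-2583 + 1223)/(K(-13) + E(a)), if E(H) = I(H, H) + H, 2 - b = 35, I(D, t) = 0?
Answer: 2720/4747 ≈ 0.57299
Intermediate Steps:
K(w) = -18 + 18*w*(23 + w) (K(w) = -18 + 9*((w + w)*(w + 23)) = -18 + 9*((2*w)*(23 + w)) = -18 + 9*(2*w*(23 + w)) = -18 + 18*w*(23 + w))
b = -33 (b = 2 - 1*35 = 2 - 35 = -33)
a = -31/2 (a = (-29 - 33)/4 = (¼)*(-62) = -31/2 ≈ -15.500)
E(H) = H (E(H) = 0 + H = H)
(-2583 + 1223)/(K(-13) + E(a)) = (-2583 + 1223)/((-18 + 18*(-13)² + 414*(-13)) - 31/2) = -1360/((-18 + 18*169 - 5382) - 31/2) = -1360/((-18 + 3042 - 5382) - 31/2) = -1360/(-2358 - 31/2) = -1360/(-4747/2) = -1360*(-2/4747) = 2720/4747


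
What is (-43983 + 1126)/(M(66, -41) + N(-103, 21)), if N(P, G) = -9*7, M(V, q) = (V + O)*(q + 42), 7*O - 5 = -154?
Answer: 299999/128 ≈ 2343.7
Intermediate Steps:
O = -149/7 (O = 5/7 + (⅐)*(-154) = 5/7 - 22 = -149/7 ≈ -21.286)
M(V, q) = (42 + q)*(-149/7 + V) (M(V, q) = (V - 149/7)*(q + 42) = (-149/7 + V)*(42 + q) = (42 + q)*(-149/7 + V))
N(P, G) = -63
(-43983 + 1126)/(M(66, -41) + N(-103, 21)) = (-43983 + 1126)/((-894 + 42*66 - 149/7*(-41) + 66*(-41)) - 63) = -42857/((-894 + 2772 + 6109/7 - 2706) - 63) = -42857/(313/7 - 63) = -42857/(-128/7) = -42857*(-7/128) = 299999/128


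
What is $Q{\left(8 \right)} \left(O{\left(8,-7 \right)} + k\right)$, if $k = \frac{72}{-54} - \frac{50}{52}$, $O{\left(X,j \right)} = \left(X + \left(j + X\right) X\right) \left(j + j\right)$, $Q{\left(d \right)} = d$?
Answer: $- \frac{70604}{39} \approx -1810.4$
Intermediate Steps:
$O{\left(X,j \right)} = 2 j \left(X + X \left(X + j\right)\right)$ ($O{\left(X,j \right)} = \left(X + \left(X + j\right) X\right) 2 j = \left(X + X \left(X + j\right)\right) 2 j = 2 j \left(X + X \left(X + j\right)\right)$)
$k = - \frac{179}{78}$ ($k = 72 \left(- \frac{1}{54}\right) - \frac{25}{26} = - \frac{4}{3} - \frac{25}{26} = - \frac{179}{78} \approx -2.2949$)
$Q{\left(8 \right)} \left(O{\left(8,-7 \right)} + k\right) = 8 \left(2 \cdot 8 \left(-7\right) \left(1 + 8 - 7\right) - \frac{179}{78}\right) = 8 \left(2 \cdot 8 \left(-7\right) 2 - \frac{179}{78}\right) = 8 \left(-224 - \frac{179}{78}\right) = 8 \left(- \frac{17651}{78}\right) = - \frac{70604}{39}$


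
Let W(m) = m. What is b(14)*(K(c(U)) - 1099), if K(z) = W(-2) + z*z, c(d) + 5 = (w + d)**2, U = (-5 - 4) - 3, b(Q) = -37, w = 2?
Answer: -293188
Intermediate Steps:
U = -12 (U = -9 - 3 = -12)
c(d) = -5 + (2 + d)**2
K(z) = -2 + z**2 (K(z) = -2 + z*z = -2 + z**2)
b(14)*(K(c(U)) - 1099) = -37*((-2 + (-5 + (2 - 12)**2)**2) - 1099) = -37*((-2 + (-5 + (-10)**2)**2) - 1099) = -37*((-2 + (-5 + 100)**2) - 1099) = -37*((-2 + 95**2) - 1099) = -37*((-2 + 9025) - 1099) = -37*(9023 - 1099) = -37*7924 = -293188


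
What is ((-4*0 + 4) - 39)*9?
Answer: -315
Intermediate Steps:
((-4*0 + 4) - 39)*9 = ((0 + 4) - 39)*9 = (4 - 39)*9 = -35*9 = -315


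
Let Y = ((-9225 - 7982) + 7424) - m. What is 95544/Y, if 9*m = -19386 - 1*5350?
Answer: -859896/63311 ≈ -13.582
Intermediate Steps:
m = -24736/9 (m = (-19386 - 1*5350)/9 = (-19386 - 5350)/9 = (1/9)*(-24736) = -24736/9 ≈ -2748.4)
Y = -63311/9 (Y = ((-9225 - 7982) + 7424) - 1*(-24736/9) = (-17207 + 7424) + 24736/9 = -9783 + 24736/9 = -63311/9 ≈ -7034.6)
95544/Y = 95544/(-63311/9) = 95544*(-9/63311) = -859896/63311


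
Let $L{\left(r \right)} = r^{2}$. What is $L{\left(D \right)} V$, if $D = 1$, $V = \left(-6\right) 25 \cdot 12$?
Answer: $-1800$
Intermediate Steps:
$V = -1800$ ($V = \left(-150\right) 12 = -1800$)
$L{\left(D \right)} V = 1^{2} \left(-1800\right) = 1 \left(-1800\right) = -1800$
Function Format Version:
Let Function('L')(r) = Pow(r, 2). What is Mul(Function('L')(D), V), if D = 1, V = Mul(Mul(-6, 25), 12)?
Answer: -1800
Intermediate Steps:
V = -1800 (V = Mul(-150, 12) = -1800)
Mul(Function('L')(D), V) = Mul(Pow(1, 2), -1800) = Mul(1, -1800) = -1800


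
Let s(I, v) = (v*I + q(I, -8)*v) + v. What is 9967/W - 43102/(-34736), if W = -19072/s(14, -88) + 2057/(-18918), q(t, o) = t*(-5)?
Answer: -1980276697563493/804919907896 ≈ -2460.2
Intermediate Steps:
q(t, o) = -5*t
s(I, v) = v - 4*I*v (s(I, v) = (v*I + (-5*I)*v) + v = (I*v - 5*I*v) + v = -4*I*v + v = v - 4*I*v)
W = -46344997/11445390 (W = -19072*(-1/(88*(1 - 4*14))) + 2057/(-18918) = -19072*(-1/(88*(1 - 56))) + 2057*(-1/18918) = -19072/((-88*(-55))) - 2057/18918 = -19072/4840 - 2057/18918 = -19072*1/4840 - 2057/18918 = -2384/605 - 2057/18918 = -46344997/11445390 ≈ -4.0492)
9967/W - 43102/(-34736) = 9967/(-46344997/11445390) - 43102/(-34736) = 9967*(-11445390/46344997) - 43102*(-1/34736) = -114076202130/46344997 + 21551/17368 = -1980276697563493/804919907896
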